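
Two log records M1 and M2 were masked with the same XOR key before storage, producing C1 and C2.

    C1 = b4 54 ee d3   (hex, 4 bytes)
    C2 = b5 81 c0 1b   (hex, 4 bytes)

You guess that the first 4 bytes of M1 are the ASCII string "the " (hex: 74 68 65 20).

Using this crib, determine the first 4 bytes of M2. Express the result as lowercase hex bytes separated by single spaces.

First, C1 ⊕ C2 = (M1 ⊕ K) ⊕ (M2 ⊕ K) = M1 ⊕ M2, so the key drops out. Then M2 = (M1 ⊕ M2) ⊕ M1 over the first 4 bytes.
byte 0: (b4 xor b5) xor 74 = 01 xor 74 = 75
byte 1: (54 xor 81) xor 68 = d5 xor 68 = bd
byte 2: (ee xor c0) xor 65 = 2e xor 65 = 4b
byte 3: (d3 xor 1b) xor 20 = c8 xor 20 = e8

75 bd 4b e8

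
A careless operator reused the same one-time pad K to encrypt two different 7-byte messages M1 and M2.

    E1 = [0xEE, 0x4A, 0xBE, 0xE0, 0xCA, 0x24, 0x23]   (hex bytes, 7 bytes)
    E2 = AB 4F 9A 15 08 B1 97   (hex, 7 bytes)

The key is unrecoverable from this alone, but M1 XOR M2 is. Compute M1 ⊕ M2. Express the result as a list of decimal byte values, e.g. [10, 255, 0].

[69, 5, 36, 245, 194, 149, 180]

E1 ⊕ E2 = (M1 ⊕ K) ⊕ (M2 ⊕ K) = M1 ⊕ M2 — the shared key cancels under XOR.
ee xor ab = 45
4a xor 4f = 05
be xor 9a = 24
e0 xor 15 = f5
ca xor 08 = c2
24 xor b1 = 95
23 xor 97 = b4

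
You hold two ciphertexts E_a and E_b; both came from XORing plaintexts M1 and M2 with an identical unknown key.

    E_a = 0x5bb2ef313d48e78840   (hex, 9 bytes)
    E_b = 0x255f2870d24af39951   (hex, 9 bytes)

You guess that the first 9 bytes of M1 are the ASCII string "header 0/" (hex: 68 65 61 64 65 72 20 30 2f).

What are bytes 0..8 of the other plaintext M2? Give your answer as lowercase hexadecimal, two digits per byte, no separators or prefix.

First, E_a ⊕ E_b = (M1 ⊕ K) ⊕ (M2 ⊕ K) = M1 ⊕ M2, so the key drops out. Then M2 = (M1 ⊕ M2) ⊕ M1 over the first 9 bytes.
byte 0: (5b XOR 25) XOR 68 = 7e XOR 68 = 16
byte 1: (b2 XOR 5f) XOR 65 = ed XOR 65 = 88
byte 2: (ef XOR 28) XOR 61 = c7 XOR 61 = a6
byte 3: (31 XOR 70) XOR 64 = 41 XOR 64 = 25
byte 4: (3d XOR d2) XOR 65 = ef XOR 65 = 8a
byte 5: (48 XOR 4a) XOR 72 = 02 XOR 72 = 70
byte 6: (e7 XOR f3) XOR 20 = 14 XOR 20 = 34
byte 7: (88 XOR 99) XOR 30 = 11 XOR 30 = 21
byte 8: (40 XOR 51) XOR 2f = 11 XOR 2f = 3e

1688a6258a7034213e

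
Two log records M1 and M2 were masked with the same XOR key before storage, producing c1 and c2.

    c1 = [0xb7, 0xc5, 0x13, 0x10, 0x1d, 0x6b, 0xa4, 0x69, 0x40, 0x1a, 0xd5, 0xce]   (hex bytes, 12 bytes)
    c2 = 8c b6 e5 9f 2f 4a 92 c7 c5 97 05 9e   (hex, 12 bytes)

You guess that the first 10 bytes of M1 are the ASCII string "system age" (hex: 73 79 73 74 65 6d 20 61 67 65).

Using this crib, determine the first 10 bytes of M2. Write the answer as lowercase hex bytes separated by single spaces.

First, c1 ⊕ c2 = (M1 ⊕ K) ⊕ (M2 ⊕ K) = M1 ⊕ M2, so the key drops out. Then M2 = (M1 ⊕ M2) ⊕ M1 over the first 10 bytes.
byte 0: (b7 xor 8c) xor 73 = 3b xor 73 = 48
byte 1: (c5 xor b6) xor 79 = 73 xor 79 = 0a
byte 2: (13 xor e5) xor 73 = f6 xor 73 = 85
byte 3: (10 xor 9f) xor 74 = 8f xor 74 = fb
byte 4: (1d xor 2f) xor 65 = 32 xor 65 = 57
byte 5: (6b xor 4a) xor 6d = 21 xor 6d = 4c
byte 6: (a4 xor 92) xor 20 = 36 xor 20 = 16
byte 7: (69 xor c7) xor 61 = ae xor 61 = cf
byte 8: (40 xor c5) xor 67 = 85 xor 67 = e2
byte 9: (1a xor 97) xor 65 = 8d xor 65 = e8

48 0a 85 fb 57 4c 16 cf e2 e8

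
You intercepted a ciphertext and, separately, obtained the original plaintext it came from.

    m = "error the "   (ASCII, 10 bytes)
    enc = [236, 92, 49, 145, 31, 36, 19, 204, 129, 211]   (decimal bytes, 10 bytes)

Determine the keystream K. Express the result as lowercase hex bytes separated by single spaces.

Since enc = m ⊕ K, XORing both sides with m gives K = m ⊕ enc.
101 ^ 236 = 137
114 ^  92 =  46
114 ^  49 =  67
111 ^ 145 = 254
114 ^  31 = 109
 32 ^  36 =   4
116 ^  19 = 103
104 ^ 204 = 164
101 ^ 129 = 228
 32 ^ 211 = 243

89 2e 43 fe 6d 04 67 a4 e4 f3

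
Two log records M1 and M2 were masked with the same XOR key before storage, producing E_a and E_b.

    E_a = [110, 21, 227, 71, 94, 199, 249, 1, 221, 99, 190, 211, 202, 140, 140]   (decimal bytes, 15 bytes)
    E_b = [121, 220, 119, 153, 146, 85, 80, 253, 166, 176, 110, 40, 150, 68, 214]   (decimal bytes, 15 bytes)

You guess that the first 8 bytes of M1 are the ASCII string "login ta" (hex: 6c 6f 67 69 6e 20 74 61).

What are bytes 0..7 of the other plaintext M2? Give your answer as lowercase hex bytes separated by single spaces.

First, E_a ⊕ E_b = (M1 ⊕ K) ⊕ (M2 ⊕ K) = M1 ⊕ M2, so the key drops out. Then M2 = (M1 ⊕ M2) ⊕ M1 over the first 8 bytes.
byte 0: (6e ^ 79) ^ 6c = 17 ^ 6c = 7b
byte 1: (15 ^ dc) ^ 6f = c9 ^ 6f = a6
byte 2: (e3 ^ 77) ^ 67 = 94 ^ 67 = f3
byte 3: (47 ^ 99) ^ 69 = de ^ 69 = b7
byte 4: (5e ^ 92) ^ 6e = cc ^ 6e = a2
byte 5: (c7 ^ 55) ^ 20 = 92 ^ 20 = b2
byte 6: (f9 ^ 50) ^ 74 = a9 ^ 74 = dd
byte 7: (01 ^ fd) ^ 61 = fc ^ 61 = 9d

7b a6 f3 b7 a2 b2 dd 9d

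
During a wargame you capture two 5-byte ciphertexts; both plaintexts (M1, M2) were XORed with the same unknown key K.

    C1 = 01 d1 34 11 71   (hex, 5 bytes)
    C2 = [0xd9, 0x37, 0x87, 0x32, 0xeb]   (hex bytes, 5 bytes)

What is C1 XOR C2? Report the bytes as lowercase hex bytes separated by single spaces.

C1 ⊕ C2 = (M1 ⊕ K) ⊕ (M2 ⊕ K) = M1 ⊕ M2 — the shared key cancels under XOR.
  1 XOR 217 = 216
209 XOR  55 = 230
 52 XOR 135 = 179
 17 XOR  50 =  35
113 XOR 235 = 154

d8 e6 b3 23 9a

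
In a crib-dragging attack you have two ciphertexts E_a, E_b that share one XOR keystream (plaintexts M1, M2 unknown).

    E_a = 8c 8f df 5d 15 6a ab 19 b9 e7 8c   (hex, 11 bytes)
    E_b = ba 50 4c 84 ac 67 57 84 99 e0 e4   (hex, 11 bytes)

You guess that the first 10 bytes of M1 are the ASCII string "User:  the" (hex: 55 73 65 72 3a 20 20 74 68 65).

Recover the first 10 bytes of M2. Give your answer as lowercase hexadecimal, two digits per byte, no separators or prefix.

First, E_a ⊕ E_b = (M1 ⊕ K) ⊕ (M2 ⊕ K) = M1 ⊕ M2, so the key drops out. Then M2 = (M1 ⊕ M2) ⊕ M1 over the first 10 bytes.
byte 0: (8c xor ba) xor 55 = 36 xor 55 = 63
byte 1: (8f xor 50) xor 73 = df xor 73 = ac
byte 2: (df xor 4c) xor 65 = 93 xor 65 = f6
byte 3: (5d xor 84) xor 72 = d9 xor 72 = ab
byte 4: (15 xor ac) xor 3a = b9 xor 3a = 83
byte 5: (6a xor 67) xor 20 = 0d xor 20 = 2d
byte 6: (ab xor 57) xor 20 = fc xor 20 = dc
byte 7: (19 xor 84) xor 74 = 9d xor 74 = e9
byte 8: (b9 xor 99) xor 68 = 20 xor 68 = 48
byte 9: (e7 xor e0) xor 65 = 07 xor 65 = 62

63acf6ab832ddce94862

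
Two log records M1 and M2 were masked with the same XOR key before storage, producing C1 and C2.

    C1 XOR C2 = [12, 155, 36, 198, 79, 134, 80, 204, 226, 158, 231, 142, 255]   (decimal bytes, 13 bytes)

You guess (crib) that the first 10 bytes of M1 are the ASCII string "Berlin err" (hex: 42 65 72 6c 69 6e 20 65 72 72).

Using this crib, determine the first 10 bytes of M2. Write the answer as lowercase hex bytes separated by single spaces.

4e fe 56 aa 26 e8 70 a9 90 ec

Since C1 ⊕ C2 = M1 ⊕ M2, XORing with the guessed M1 bytes yields the corresponding M2 bytes: M2 = (C1 ⊕ C2) ⊕ M1.
 12 ⊕  66 =  78
155 ⊕ 101 = 254
 36 ⊕ 114 =  86
198 ⊕ 108 = 170
 79 ⊕ 105 =  38
134 ⊕ 110 = 232
 80 ⊕  32 = 112
204 ⊕ 101 = 169
226 ⊕ 114 = 144
158 ⊕ 114 = 236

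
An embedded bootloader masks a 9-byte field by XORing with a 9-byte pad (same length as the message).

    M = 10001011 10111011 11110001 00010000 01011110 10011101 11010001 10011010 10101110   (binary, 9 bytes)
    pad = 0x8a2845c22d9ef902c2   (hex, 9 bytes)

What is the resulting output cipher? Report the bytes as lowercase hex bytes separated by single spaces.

XOR is its own inverse, so applying the key byte-wise gives the result directly.
8b ^ 8a = 01
bb ^ 28 = 93
f1 ^ 45 = b4
10 ^ c2 = d2
5e ^ 2d = 73
9d ^ 9e = 03
d1 ^ f9 = 28
9a ^ 02 = 98
ae ^ c2 = 6c

01 93 b4 d2 73 03 28 98 6c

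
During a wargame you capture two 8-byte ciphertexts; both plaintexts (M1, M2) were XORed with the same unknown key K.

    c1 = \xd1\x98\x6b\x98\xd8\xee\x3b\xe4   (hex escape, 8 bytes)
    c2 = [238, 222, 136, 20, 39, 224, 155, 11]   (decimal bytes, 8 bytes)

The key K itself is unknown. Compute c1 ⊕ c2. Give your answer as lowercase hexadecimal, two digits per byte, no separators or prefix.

c1 ⊕ c2 = (M1 ⊕ K) ⊕ (M2 ⊕ K) = M1 ⊕ M2 — the shared key cancels under XOR.
d1 ⊕ ee = 3f
98 ⊕ de = 46
6b ⊕ 88 = e3
98 ⊕ 14 = 8c
d8 ⊕ 27 = ff
ee ⊕ e0 = 0e
3b ⊕ 9b = a0
e4 ⊕ 0b = ef

3f46e38cff0ea0ef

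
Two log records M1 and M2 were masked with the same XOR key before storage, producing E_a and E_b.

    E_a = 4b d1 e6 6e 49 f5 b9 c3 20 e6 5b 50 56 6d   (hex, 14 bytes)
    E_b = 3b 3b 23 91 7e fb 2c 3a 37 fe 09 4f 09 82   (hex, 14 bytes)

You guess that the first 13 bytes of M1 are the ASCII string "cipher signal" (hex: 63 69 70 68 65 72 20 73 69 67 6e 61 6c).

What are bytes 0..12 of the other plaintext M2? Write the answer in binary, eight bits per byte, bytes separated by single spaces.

First, E_a ⊕ E_b = (M1 ⊕ K) ⊕ (M2 ⊕ K) = M1 ⊕ M2, so the key drops out. Then M2 = (M1 ⊕ M2) ⊕ M1 over the first 13 bytes.
byte 0: (4b ^ 3b) ^ 63 = 70 ^ 63 = 13
byte 1: (d1 ^ 3b) ^ 69 = ea ^ 69 = 83
byte 2: (e6 ^ 23) ^ 70 = c5 ^ 70 = b5
byte 3: (6e ^ 91) ^ 68 = ff ^ 68 = 97
byte 4: (49 ^ 7e) ^ 65 = 37 ^ 65 = 52
byte 5: (f5 ^ fb) ^ 72 = 0e ^ 72 = 7c
byte 6: (b9 ^ 2c) ^ 20 = 95 ^ 20 = b5
byte 7: (c3 ^ 3a) ^ 73 = f9 ^ 73 = 8a
byte 8: (20 ^ 37) ^ 69 = 17 ^ 69 = 7e
byte 9: (e6 ^ fe) ^ 67 = 18 ^ 67 = 7f
byte 10: (5b ^ 09) ^ 6e = 52 ^ 6e = 3c
byte 11: (50 ^ 4f) ^ 61 = 1f ^ 61 = 7e
byte 12: (56 ^ 09) ^ 6c = 5f ^ 6c = 33

00010011 10000011 10110101 10010111 01010010 01111100 10110101 10001010 01111110 01111111 00111100 01111110 00110011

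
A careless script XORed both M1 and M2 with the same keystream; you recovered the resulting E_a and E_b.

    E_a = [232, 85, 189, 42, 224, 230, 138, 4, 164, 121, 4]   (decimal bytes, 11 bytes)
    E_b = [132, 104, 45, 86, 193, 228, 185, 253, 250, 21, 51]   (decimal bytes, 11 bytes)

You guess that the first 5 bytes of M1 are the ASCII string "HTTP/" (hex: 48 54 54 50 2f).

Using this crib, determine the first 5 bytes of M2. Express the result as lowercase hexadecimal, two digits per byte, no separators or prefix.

2469c42c0e

First, E_a ⊕ E_b = (M1 ⊕ K) ⊕ (M2 ⊕ K) = M1 ⊕ M2, so the key drops out. Then M2 = (M1 ⊕ M2) ⊕ M1 over the first 5 bytes.
byte 0: (e8 xor 84) xor 48 = 6c xor 48 = 24
byte 1: (55 xor 68) xor 54 = 3d xor 54 = 69
byte 2: (bd xor 2d) xor 54 = 90 xor 54 = c4
byte 3: (2a xor 56) xor 50 = 7c xor 50 = 2c
byte 4: (e0 xor c1) xor 2f = 21 xor 2f = 0e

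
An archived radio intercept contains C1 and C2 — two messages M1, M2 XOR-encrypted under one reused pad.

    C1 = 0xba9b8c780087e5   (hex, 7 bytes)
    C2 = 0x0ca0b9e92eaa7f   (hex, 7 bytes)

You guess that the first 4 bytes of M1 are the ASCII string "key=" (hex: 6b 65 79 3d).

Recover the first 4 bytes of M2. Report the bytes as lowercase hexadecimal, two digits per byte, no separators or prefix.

dd5e4cac

First, C1 ⊕ C2 = (M1 ⊕ K) ⊕ (M2 ⊕ K) = M1 ⊕ M2, so the key drops out. Then M2 = (M1 ⊕ M2) ⊕ M1 over the first 4 bytes.
byte 0: (ba XOR 0c) XOR 6b = b6 XOR 6b = dd
byte 1: (9b XOR a0) XOR 65 = 3b XOR 65 = 5e
byte 2: (8c XOR b9) XOR 79 = 35 XOR 79 = 4c
byte 3: (78 XOR e9) XOR 3d = 91 XOR 3d = ac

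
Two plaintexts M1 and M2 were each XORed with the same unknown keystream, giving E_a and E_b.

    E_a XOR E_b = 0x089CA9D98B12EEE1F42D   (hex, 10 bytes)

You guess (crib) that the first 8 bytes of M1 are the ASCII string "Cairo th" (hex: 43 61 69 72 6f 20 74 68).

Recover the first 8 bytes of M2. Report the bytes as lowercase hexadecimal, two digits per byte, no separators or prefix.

Since E_a ⊕ E_b = M1 ⊕ M2, XORing with the guessed M1 bytes yields the corresponding M2 bytes: M2 = (E_a ⊕ E_b) ⊕ M1.
08 XOR 43 = 4b
9c XOR 61 = fd
a9 XOR 69 = c0
d9 XOR 72 = ab
8b XOR 6f = e4
12 XOR 20 = 32
ee XOR 74 = 9a
e1 XOR 68 = 89

4bfdc0abe4329a89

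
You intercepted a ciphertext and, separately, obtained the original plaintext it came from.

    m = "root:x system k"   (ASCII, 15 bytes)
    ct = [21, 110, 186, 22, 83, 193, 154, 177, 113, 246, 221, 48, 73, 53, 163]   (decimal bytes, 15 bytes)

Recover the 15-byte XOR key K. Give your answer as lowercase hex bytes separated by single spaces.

67 01 d5 62 69 b9 ba c2 08 85 a9 55 24 15 c8

Since ct = m ⊕ K, XORing both sides with m gives K = m ⊕ ct.
byte 0: 72 XOR 15 = 67
byte 1: 6f XOR 6e = 01
byte 2: 6f XOR ba = d5
byte 3: 74 XOR 16 = 62
byte 4: 3a XOR 53 = 69
byte 5: 78 XOR c1 = b9
byte 6: 20 XOR 9a = ba
byte 7: 73 XOR b1 = c2
byte 8: 79 XOR 71 = 08
byte 9: 73 XOR f6 = 85
byte 10: 74 XOR dd = a9
byte 11: 65 XOR 30 = 55
byte 12: 6d XOR 49 = 24
byte 13: 20 XOR 35 = 15
byte 14: 6b XOR a3 = c8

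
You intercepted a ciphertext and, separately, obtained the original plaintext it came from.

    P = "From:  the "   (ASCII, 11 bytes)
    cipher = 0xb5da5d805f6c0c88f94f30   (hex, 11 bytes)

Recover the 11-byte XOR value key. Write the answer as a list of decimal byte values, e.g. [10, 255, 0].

Since cipher = P ⊕ key, XORing both sides with P gives key = P ⊕ cipher.
01000110 XOR 10110101 = 11110011
01110010 XOR 11011010 = 10101000
01101111 XOR 01011101 = 00110010
01101101 XOR 10000000 = 11101101
00111010 XOR 01011111 = 01100101
00100000 XOR 01101100 = 01001100
00100000 XOR 00001100 = 00101100
01110100 XOR 10001000 = 11111100
01101000 XOR 11111001 = 10010001
01100101 XOR 01001111 = 00101010
00100000 XOR 00110000 = 00010000

[243, 168, 50, 237, 101, 76, 44, 252, 145, 42, 16]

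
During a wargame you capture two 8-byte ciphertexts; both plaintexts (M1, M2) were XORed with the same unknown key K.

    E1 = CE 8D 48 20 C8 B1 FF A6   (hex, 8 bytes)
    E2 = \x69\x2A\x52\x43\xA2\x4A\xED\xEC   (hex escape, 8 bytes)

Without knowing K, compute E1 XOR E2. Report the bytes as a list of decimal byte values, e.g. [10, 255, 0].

[167, 167, 26, 99, 106, 251, 18, 74]

E1 ⊕ E2 = (M1 ⊕ K) ⊕ (M2 ⊕ K) = M1 ⊕ M2 — the shared key cancels under XOR.
byte 0: 206 ⊕ 105 = 167
byte 1: 141 ⊕  42 = 167
byte 2:  72 ⊕  82 =  26
byte 3:  32 ⊕  67 =  99
byte 4: 200 ⊕ 162 = 106
byte 5: 177 ⊕  74 = 251
byte 6: 255 ⊕ 237 =  18
byte 7: 166 ⊕ 236 =  74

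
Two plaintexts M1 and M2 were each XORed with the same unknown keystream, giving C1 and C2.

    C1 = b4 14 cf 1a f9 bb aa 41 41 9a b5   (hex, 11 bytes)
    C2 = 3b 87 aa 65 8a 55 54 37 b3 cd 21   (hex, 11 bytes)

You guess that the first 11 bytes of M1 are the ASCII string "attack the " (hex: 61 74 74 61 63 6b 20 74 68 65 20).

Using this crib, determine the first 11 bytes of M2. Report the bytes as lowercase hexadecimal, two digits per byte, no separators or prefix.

eee7111e1085de029a32b4

First, C1 ⊕ C2 = (M1 ⊕ K) ⊕ (M2 ⊕ K) = M1 ⊕ M2, so the key drops out. Then M2 = (M1 ⊕ M2) ⊕ M1 over the first 11 bytes.
byte 0: (b4 ^ 3b) ^ 61 = 8f ^ 61 = ee
byte 1: (14 ^ 87) ^ 74 = 93 ^ 74 = e7
byte 2: (cf ^ aa) ^ 74 = 65 ^ 74 = 11
byte 3: (1a ^ 65) ^ 61 = 7f ^ 61 = 1e
byte 4: (f9 ^ 8a) ^ 63 = 73 ^ 63 = 10
byte 5: (bb ^ 55) ^ 6b = ee ^ 6b = 85
byte 6: (aa ^ 54) ^ 20 = fe ^ 20 = de
byte 7: (41 ^ 37) ^ 74 = 76 ^ 74 = 02
byte 8: (41 ^ b3) ^ 68 = f2 ^ 68 = 9a
byte 9: (9a ^ cd) ^ 65 = 57 ^ 65 = 32
byte 10: (b5 ^ 21) ^ 20 = 94 ^ 20 = b4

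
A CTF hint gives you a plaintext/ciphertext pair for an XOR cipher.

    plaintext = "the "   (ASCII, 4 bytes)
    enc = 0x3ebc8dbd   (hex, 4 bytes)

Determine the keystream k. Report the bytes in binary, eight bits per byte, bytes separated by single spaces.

01001010 11010100 11101000 10011101

Since enc = plaintext ⊕ k, XORing both sides with plaintext gives k = plaintext ⊕ enc.
byte 0: 74 xor 3e = 4a
byte 1: 68 xor bc = d4
byte 2: 65 xor 8d = e8
byte 3: 20 xor bd = 9d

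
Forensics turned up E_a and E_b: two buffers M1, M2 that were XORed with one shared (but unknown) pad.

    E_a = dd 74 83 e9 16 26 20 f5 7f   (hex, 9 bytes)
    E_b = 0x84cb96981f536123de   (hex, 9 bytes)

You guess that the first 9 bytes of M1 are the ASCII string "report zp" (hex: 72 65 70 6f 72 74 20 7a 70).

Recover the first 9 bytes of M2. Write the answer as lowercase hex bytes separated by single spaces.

First, E_a ⊕ E_b = (M1 ⊕ K) ⊕ (M2 ⊕ K) = M1 ⊕ M2, so the key drops out. Then M2 = (M1 ⊕ M2) ⊕ M1 over the first 9 bytes.
byte 0: (dd ^ 84) ^ 72 = 59 ^ 72 = 2b
byte 1: (74 ^ cb) ^ 65 = bf ^ 65 = da
byte 2: (83 ^ 96) ^ 70 = 15 ^ 70 = 65
byte 3: (e9 ^ 98) ^ 6f = 71 ^ 6f = 1e
byte 4: (16 ^ 1f) ^ 72 = 09 ^ 72 = 7b
byte 5: (26 ^ 53) ^ 74 = 75 ^ 74 = 01
byte 6: (20 ^ 61) ^ 20 = 41 ^ 20 = 61
byte 7: (f5 ^ 23) ^ 7a = d6 ^ 7a = ac
byte 8: (7f ^ de) ^ 70 = a1 ^ 70 = d1

2b da 65 1e 7b 01 61 ac d1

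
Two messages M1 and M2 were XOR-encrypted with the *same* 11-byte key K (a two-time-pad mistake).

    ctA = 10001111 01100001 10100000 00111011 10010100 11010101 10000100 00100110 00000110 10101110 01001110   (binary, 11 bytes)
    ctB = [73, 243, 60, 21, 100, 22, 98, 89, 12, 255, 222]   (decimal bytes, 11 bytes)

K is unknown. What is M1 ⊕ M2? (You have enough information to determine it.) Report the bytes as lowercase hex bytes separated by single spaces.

ctA ⊕ ctB = (M1 ⊕ K) ⊕ (M2 ⊕ K) = M1 ⊕ M2 — the shared key cancels under XOR.
143 xor  73 = 198
 97 xor 243 = 146
160 xor  60 = 156
 59 xor  21 =  46
148 xor 100 = 240
213 xor  22 = 195
132 xor  98 = 230
 38 xor  89 = 127
  6 xor  12 =  10
174 xor 255 =  81
 78 xor 222 = 144

c6 92 9c 2e f0 c3 e6 7f 0a 51 90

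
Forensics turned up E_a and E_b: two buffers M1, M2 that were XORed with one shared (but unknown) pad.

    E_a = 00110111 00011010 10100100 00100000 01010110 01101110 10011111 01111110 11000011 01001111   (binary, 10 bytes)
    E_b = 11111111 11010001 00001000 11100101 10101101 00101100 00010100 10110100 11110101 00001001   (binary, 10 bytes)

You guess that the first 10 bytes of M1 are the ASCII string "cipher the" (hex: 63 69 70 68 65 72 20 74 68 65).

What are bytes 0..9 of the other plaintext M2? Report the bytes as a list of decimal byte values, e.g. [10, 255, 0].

[171, 162, 220, 173, 158, 48, 171, 190, 94, 35]

First, E_a ⊕ E_b = (M1 ⊕ K) ⊕ (M2 ⊕ K) = M1 ⊕ M2, so the key drops out. Then M2 = (M1 ⊕ M2) ⊕ M1 over the first 10 bytes.
byte 0: (37 xor ff) xor 63 = c8 xor 63 = ab
byte 1: (1a xor d1) xor 69 = cb xor 69 = a2
byte 2: (a4 xor 08) xor 70 = ac xor 70 = dc
byte 3: (20 xor e5) xor 68 = c5 xor 68 = ad
byte 4: (56 xor ad) xor 65 = fb xor 65 = 9e
byte 5: (6e xor 2c) xor 72 = 42 xor 72 = 30
byte 6: (9f xor 14) xor 20 = 8b xor 20 = ab
byte 7: (7e xor b4) xor 74 = ca xor 74 = be
byte 8: (c3 xor f5) xor 68 = 36 xor 68 = 5e
byte 9: (4f xor 09) xor 65 = 46 xor 65 = 23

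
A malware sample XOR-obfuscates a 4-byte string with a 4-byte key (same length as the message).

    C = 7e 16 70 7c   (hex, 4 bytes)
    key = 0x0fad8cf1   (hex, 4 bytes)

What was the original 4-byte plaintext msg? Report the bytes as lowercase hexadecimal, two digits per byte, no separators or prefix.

71bbfc8d

byte 0: 01111110 ⊕ 00001111 = 01110001
byte 1: 00010110 ⊕ 10101101 = 10111011
byte 2: 01110000 ⊕ 10001100 = 11111100
byte 3: 01111100 ⊕ 11110001 = 10001101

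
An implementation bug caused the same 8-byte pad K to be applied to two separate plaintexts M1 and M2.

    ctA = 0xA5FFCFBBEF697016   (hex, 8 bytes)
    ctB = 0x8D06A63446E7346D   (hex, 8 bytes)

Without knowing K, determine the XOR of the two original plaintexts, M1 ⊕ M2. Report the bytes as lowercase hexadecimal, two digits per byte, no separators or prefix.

28f9698fa98e447b

ctA ⊕ ctB = (M1 ⊕ K) ⊕ (M2 ⊕ K) = M1 ⊕ M2 — the shared key cancels under XOR.
a5 XOR 8d = 28
ff XOR 06 = f9
cf XOR a6 = 69
bb XOR 34 = 8f
ef XOR 46 = a9
69 XOR e7 = 8e
70 XOR 34 = 44
16 XOR 6d = 7b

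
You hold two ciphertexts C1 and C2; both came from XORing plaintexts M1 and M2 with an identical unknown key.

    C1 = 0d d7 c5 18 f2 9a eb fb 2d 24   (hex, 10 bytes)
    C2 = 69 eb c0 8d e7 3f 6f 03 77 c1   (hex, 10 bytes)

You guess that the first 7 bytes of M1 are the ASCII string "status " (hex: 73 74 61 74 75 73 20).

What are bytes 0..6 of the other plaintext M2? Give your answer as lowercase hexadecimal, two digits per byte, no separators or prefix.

174864e160d6a4

First, C1 ⊕ C2 = (M1 ⊕ K) ⊕ (M2 ⊕ K) = M1 ⊕ M2, so the key drops out. Then M2 = (M1 ⊕ M2) ⊕ M1 over the first 7 bytes.
byte 0: (0d XOR 69) XOR 73 = 64 XOR 73 = 17
byte 1: (d7 XOR eb) XOR 74 = 3c XOR 74 = 48
byte 2: (c5 XOR c0) XOR 61 = 05 XOR 61 = 64
byte 3: (18 XOR 8d) XOR 74 = 95 XOR 74 = e1
byte 4: (f2 XOR e7) XOR 75 = 15 XOR 75 = 60
byte 5: (9a XOR 3f) XOR 73 = a5 XOR 73 = d6
byte 6: (eb XOR 6f) XOR 20 = 84 XOR 20 = a4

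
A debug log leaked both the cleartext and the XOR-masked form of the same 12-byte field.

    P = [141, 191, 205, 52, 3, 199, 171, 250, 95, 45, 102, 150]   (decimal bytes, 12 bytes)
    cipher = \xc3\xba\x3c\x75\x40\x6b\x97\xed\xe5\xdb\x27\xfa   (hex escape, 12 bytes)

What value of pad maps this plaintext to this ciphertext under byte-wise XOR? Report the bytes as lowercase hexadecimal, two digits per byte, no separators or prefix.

Since cipher = P ⊕ pad, XORing both sides with P gives pad = P ⊕ cipher.
8d ^ c3 = 4e
bf ^ ba = 05
cd ^ 3c = f1
34 ^ 75 = 41
03 ^ 40 = 43
c7 ^ 6b = ac
ab ^ 97 = 3c
fa ^ ed = 17
5f ^ e5 = ba
2d ^ db = f6
66 ^ 27 = 41
96 ^ fa = 6c

4e05f14143ac3c17baf6416c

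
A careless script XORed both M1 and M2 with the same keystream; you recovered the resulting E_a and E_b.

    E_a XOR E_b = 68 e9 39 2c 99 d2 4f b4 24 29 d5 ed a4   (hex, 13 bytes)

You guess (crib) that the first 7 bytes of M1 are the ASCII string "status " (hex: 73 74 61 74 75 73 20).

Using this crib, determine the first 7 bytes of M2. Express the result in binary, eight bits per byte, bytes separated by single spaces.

00011011 10011101 01011000 01011000 11101100 10100001 01101111

Since E_a ⊕ E_b = M1 ⊕ M2, XORing with the guessed M1 bytes yields the corresponding M2 bytes: M2 = (E_a ⊕ E_b) ⊕ M1.
byte 0: 68 ^ 73 = 1b
byte 1: e9 ^ 74 = 9d
byte 2: 39 ^ 61 = 58
byte 3: 2c ^ 74 = 58
byte 4: 99 ^ 75 = ec
byte 5: d2 ^ 73 = a1
byte 6: 4f ^ 20 = 6f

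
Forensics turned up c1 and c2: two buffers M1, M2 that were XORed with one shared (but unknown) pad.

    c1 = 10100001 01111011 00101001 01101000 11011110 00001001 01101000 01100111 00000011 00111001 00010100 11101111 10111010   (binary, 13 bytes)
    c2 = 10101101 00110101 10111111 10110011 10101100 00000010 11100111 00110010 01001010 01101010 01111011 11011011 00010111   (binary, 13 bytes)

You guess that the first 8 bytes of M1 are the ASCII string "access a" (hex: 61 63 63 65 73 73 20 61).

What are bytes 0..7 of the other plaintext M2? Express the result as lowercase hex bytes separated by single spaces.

First, c1 ⊕ c2 = (M1 ⊕ K) ⊕ (M2 ⊕ K) = M1 ⊕ M2, so the key drops out. Then M2 = (M1 ⊕ M2) ⊕ M1 over the first 8 bytes.
byte 0: (a1 xor ad) xor 61 = 0c xor 61 = 6d
byte 1: (7b xor 35) xor 63 = 4e xor 63 = 2d
byte 2: (29 xor bf) xor 63 = 96 xor 63 = f5
byte 3: (68 xor b3) xor 65 = db xor 65 = be
byte 4: (de xor ac) xor 73 = 72 xor 73 = 01
byte 5: (09 xor 02) xor 73 = 0b xor 73 = 78
byte 6: (68 xor e7) xor 20 = 8f xor 20 = af
byte 7: (67 xor 32) xor 61 = 55 xor 61 = 34

6d 2d f5 be 01 78 af 34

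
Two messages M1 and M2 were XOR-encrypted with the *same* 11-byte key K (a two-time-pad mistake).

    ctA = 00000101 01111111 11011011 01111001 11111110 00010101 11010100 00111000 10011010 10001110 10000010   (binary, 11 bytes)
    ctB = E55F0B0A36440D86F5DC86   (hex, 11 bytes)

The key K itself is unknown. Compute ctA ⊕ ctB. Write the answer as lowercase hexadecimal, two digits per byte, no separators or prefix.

ctA ⊕ ctB = (M1 ⊕ K) ⊕ (M2 ⊕ K) = M1 ⊕ M2 — the shared key cancels under XOR.
05 ⊕ e5 = e0
7f ⊕ 5f = 20
db ⊕ 0b = d0
79 ⊕ 0a = 73
fe ⊕ 36 = c8
15 ⊕ 44 = 51
d4 ⊕ 0d = d9
38 ⊕ 86 = be
9a ⊕ f5 = 6f
8e ⊕ dc = 52
82 ⊕ 86 = 04

e020d073c851d9be6f5204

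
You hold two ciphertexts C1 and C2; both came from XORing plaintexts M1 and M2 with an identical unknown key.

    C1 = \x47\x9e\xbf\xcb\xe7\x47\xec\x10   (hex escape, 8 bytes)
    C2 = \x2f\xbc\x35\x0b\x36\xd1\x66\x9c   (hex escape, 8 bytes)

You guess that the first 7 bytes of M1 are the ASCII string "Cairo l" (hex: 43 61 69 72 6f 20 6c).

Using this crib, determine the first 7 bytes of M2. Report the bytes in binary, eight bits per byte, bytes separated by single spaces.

00101011 01000011 11100011 10110010 10111110 10110110 11100110

First, C1 ⊕ C2 = (M1 ⊕ K) ⊕ (M2 ⊕ K) = M1 ⊕ M2, so the key drops out. Then M2 = (M1 ⊕ M2) ⊕ M1 over the first 7 bytes.
byte 0: (47 ^ 2f) ^ 43 = 68 ^ 43 = 2b
byte 1: (9e ^ bc) ^ 61 = 22 ^ 61 = 43
byte 2: (bf ^ 35) ^ 69 = 8a ^ 69 = e3
byte 3: (cb ^ 0b) ^ 72 = c0 ^ 72 = b2
byte 4: (e7 ^ 36) ^ 6f = d1 ^ 6f = be
byte 5: (47 ^ d1) ^ 20 = 96 ^ 20 = b6
byte 6: (ec ^ 66) ^ 6c = 8a ^ 6c = e6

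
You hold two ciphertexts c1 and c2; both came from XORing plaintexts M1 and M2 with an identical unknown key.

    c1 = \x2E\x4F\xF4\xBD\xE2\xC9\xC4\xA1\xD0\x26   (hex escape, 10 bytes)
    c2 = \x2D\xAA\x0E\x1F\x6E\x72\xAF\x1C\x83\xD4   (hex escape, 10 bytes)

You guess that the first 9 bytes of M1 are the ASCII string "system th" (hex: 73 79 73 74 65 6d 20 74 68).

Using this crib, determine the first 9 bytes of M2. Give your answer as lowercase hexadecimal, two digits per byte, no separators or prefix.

First, c1 ⊕ c2 = (M1 ⊕ K) ⊕ (M2 ⊕ K) = M1 ⊕ M2, so the key drops out. Then M2 = (M1 ⊕ M2) ⊕ M1 over the first 9 bytes.
byte 0: (2e ⊕ 2d) ⊕ 73 = 03 ⊕ 73 = 70
byte 1: (4f ⊕ aa) ⊕ 79 = e5 ⊕ 79 = 9c
byte 2: (f4 ⊕ 0e) ⊕ 73 = fa ⊕ 73 = 89
byte 3: (bd ⊕ 1f) ⊕ 74 = a2 ⊕ 74 = d6
byte 4: (e2 ⊕ 6e) ⊕ 65 = 8c ⊕ 65 = e9
byte 5: (c9 ⊕ 72) ⊕ 6d = bb ⊕ 6d = d6
byte 6: (c4 ⊕ af) ⊕ 20 = 6b ⊕ 20 = 4b
byte 7: (a1 ⊕ 1c) ⊕ 74 = bd ⊕ 74 = c9
byte 8: (d0 ⊕ 83) ⊕ 68 = 53 ⊕ 68 = 3b

709c89d6e9d64bc93b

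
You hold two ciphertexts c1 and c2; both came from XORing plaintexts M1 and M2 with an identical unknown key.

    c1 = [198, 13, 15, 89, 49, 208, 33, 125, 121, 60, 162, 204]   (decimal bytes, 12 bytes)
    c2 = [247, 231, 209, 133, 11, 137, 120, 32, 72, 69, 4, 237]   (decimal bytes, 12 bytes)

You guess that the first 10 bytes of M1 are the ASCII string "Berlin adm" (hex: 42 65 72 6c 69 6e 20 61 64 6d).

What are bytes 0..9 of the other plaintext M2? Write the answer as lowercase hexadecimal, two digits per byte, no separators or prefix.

First, c1 ⊕ c2 = (M1 ⊕ K) ⊕ (M2 ⊕ K) = M1 ⊕ M2, so the key drops out. Then M2 = (M1 ⊕ M2) ⊕ M1 over the first 10 bytes.
byte 0: (c6 ^ f7) ^ 42 = 31 ^ 42 = 73
byte 1: (0d ^ e7) ^ 65 = ea ^ 65 = 8f
byte 2: (0f ^ d1) ^ 72 = de ^ 72 = ac
byte 3: (59 ^ 85) ^ 6c = dc ^ 6c = b0
byte 4: (31 ^ 0b) ^ 69 = 3a ^ 69 = 53
byte 5: (d0 ^ 89) ^ 6e = 59 ^ 6e = 37
byte 6: (21 ^ 78) ^ 20 = 59 ^ 20 = 79
byte 7: (7d ^ 20) ^ 61 = 5d ^ 61 = 3c
byte 8: (79 ^ 48) ^ 64 = 31 ^ 64 = 55
byte 9: (3c ^ 45) ^ 6d = 79 ^ 6d = 14

738facb05337793c5514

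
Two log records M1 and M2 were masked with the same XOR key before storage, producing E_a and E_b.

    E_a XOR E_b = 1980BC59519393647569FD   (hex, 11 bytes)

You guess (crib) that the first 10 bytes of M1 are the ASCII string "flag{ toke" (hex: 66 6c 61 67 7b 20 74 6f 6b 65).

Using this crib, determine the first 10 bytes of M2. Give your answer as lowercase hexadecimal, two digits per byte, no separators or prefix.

Since E_a ⊕ E_b = M1 ⊕ M2, XORing with the guessed M1 bytes yields the corresponding M2 bytes: M2 = (E_a ⊕ E_b) ⊕ M1.
 25 xor 102 = 127
128 xor 108 = 236
188 xor  97 = 221
 89 xor 103 =  62
 81 xor 123 =  42
147 xor  32 = 179
147 xor 116 = 231
100 xor 111 =  11
117 xor 107 =  30
105 xor 101 =  12

7fecdd3e2ab3e70b1e0c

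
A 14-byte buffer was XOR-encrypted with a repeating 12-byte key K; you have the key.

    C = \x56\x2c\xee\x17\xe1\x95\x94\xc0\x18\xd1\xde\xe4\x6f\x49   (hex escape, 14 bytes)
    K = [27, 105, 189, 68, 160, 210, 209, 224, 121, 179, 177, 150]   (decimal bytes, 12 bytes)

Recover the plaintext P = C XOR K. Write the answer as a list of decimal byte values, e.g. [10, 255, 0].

The 12-byte key repeats, so the effective keystream is 1b 69 bd 44 a0 d2 d1 e0 79 b3 b1 96 1b 69.
byte 0: 56 XOR 1b = 4d
byte 1: 2c XOR 69 = 45
byte 2: ee XOR bd = 53
byte 3: 17 XOR 44 = 53
byte 4: e1 XOR a0 = 41
byte 5: 95 XOR d2 = 47
byte 6: 94 XOR d1 = 45
byte 7: c0 XOR e0 = 20
byte 8: 18 XOR 79 = 61
byte 9: d1 XOR b3 = 62
byte 10: de XOR b1 = 6f
byte 11: e4 XOR 96 = 72
byte 12: 6f XOR 1b = 74
byte 13: 49 XOR 69 = 20

[77, 69, 83, 83, 65, 71, 69, 32, 97, 98, 111, 114, 116, 32]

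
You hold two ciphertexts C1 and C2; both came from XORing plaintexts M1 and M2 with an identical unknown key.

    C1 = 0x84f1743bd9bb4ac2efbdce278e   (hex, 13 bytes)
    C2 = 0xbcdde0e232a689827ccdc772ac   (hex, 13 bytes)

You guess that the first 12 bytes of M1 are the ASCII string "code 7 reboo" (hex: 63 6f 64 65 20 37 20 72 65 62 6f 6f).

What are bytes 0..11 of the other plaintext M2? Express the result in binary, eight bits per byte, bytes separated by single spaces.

01011011 01000011 11110000 10111100 11001011 00101010 11100011 00110010 11110110 00010010 01100110 00111010

First, C1 ⊕ C2 = (M1 ⊕ K) ⊕ (M2 ⊕ K) = M1 ⊕ M2, so the key drops out. Then M2 = (M1 ⊕ M2) ⊕ M1 over the first 12 bytes.
byte 0: (84 xor bc) xor 63 = 38 xor 63 = 5b
byte 1: (f1 xor dd) xor 6f = 2c xor 6f = 43
byte 2: (74 xor e0) xor 64 = 94 xor 64 = f0
byte 3: (3b xor e2) xor 65 = d9 xor 65 = bc
byte 4: (d9 xor 32) xor 20 = eb xor 20 = cb
byte 5: (bb xor a6) xor 37 = 1d xor 37 = 2a
byte 6: (4a xor 89) xor 20 = c3 xor 20 = e3
byte 7: (c2 xor 82) xor 72 = 40 xor 72 = 32
byte 8: (ef xor 7c) xor 65 = 93 xor 65 = f6
byte 9: (bd xor cd) xor 62 = 70 xor 62 = 12
byte 10: (ce xor c7) xor 6f = 09 xor 6f = 66
byte 11: (27 xor 72) xor 6f = 55 xor 6f = 3a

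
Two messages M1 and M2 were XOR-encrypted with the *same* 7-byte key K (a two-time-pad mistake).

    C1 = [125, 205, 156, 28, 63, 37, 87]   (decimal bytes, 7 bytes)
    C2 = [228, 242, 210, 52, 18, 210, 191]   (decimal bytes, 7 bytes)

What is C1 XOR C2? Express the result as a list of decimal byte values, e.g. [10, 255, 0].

C1 ⊕ C2 = (M1 ⊕ K) ⊕ (M2 ⊕ K) = M1 ⊕ M2 — the shared key cancels under XOR.
7d ⊕ e4 = 99
cd ⊕ f2 = 3f
9c ⊕ d2 = 4e
1c ⊕ 34 = 28
3f ⊕ 12 = 2d
25 ⊕ d2 = f7
57 ⊕ bf = e8

[153, 63, 78, 40, 45, 247, 232]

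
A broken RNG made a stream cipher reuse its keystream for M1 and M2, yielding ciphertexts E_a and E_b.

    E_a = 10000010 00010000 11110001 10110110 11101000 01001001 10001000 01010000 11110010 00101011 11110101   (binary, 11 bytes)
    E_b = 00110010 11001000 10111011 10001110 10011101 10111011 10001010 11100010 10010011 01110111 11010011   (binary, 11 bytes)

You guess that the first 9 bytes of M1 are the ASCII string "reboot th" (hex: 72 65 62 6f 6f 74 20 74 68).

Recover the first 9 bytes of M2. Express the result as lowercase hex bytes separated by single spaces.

First, E_a ⊕ E_b = (M1 ⊕ K) ⊕ (M2 ⊕ K) = M1 ⊕ M2, so the key drops out. Then M2 = (M1 ⊕ M2) ⊕ M1 over the first 9 bytes.
byte 0: (82 ^ 32) ^ 72 = b0 ^ 72 = c2
byte 1: (10 ^ c8) ^ 65 = d8 ^ 65 = bd
byte 2: (f1 ^ bb) ^ 62 = 4a ^ 62 = 28
byte 3: (b6 ^ 8e) ^ 6f = 38 ^ 6f = 57
byte 4: (e8 ^ 9d) ^ 6f = 75 ^ 6f = 1a
byte 5: (49 ^ bb) ^ 74 = f2 ^ 74 = 86
byte 6: (88 ^ 8a) ^ 20 = 02 ^ 20 = 22
byte 7: (50 ^ e2) ^ 74 = b2 ^ 74 = c6
byte 8: (f2 ^ 93) ^ 68 = 61 ^ 68 = 09

c2 bd 28 57 1a 86 22 c6 09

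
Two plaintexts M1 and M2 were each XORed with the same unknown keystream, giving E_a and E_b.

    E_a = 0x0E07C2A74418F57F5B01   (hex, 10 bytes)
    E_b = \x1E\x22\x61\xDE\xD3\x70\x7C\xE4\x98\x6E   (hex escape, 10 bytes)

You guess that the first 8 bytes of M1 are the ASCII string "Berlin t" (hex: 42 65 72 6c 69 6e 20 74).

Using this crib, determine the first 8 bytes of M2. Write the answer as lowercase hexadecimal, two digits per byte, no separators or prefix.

First, E_a ⊕ E_b = (M1 ⊕ K) ⊕ (M2 ⊕ K) = M1 ⊕ M2, so the key drops out. Then M2 = (M1 ⊕ M2) ⊕ M1 over the first 8 bytes.
byte 0: (0e xor 1e) xor 42 = 10 xor 42 = 52
byte 1: (07 xor 22) xor 65 = 25 xor 65 = 40
byte 2: (c2 xor 61) xor 72 = a3 xor 72 = d1
byte 3: (a7 xor de) xor 6c = 79 xor 6c = 15
byte 4: (44 xor d3) xor 69 = 97 xor 69 = fe
byte 5: (18 xor 70) xor 6e = 68 xor 6e = 06
byte 6: (f5 xor 7c) xor 20 = 89 xor 20 = a9
byte 7: (7f xor e4) xor 74 = 9b xor 74 = ef

5240d115fe06a9ef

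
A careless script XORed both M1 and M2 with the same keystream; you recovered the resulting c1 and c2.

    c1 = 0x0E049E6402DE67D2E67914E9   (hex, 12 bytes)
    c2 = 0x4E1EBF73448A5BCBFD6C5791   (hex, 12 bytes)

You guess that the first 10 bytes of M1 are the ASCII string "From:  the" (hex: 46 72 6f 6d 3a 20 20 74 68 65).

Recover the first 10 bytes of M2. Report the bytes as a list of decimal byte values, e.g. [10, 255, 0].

First, c1 ⊕ c2 = (M1 ⊕ K) ⊕ (M2 ⊕ K) = M1 ⊕ M2, so the key drops out. Then M2 = (M1 ⊕ M2) ⊕ M1 over the first 10 bytes.
byte 0: (0e ⊕ 4e) ⊕ 46 = 40 ⊕ 46 = 06
byte 1: (04 ⊕ 1e) ⊕ 72 = 1a ⊕ 72 = 68
byte 2: (9e ⊕ bf) ⊕ 6f = 21 ⊕ 6f = 4e
byte 3: (64 ⊕ 73) ⊕ 6d = 17 ⊕ 6d = 7a
byte 4: (02 ⊕ 44) ⊕ 3a = 46 ⊕ 3a = 7c
byte 5: (de ⊕ 8a) ⊕ 20 = 54 ⊕ 20 = 74
byte 6: (67 ⊕ 5b) ⊕ 20 = 3c ⊕ 20 = 1c
byte 7: (d2 ⊕ cb) ⊕ 74 = 19 ⊕ 74 = 6d
byte 8: (e6 ⊕ fd) ⊕ 68 = 1b ⊕ 68 = 73
byte 9: (79 ⊕ 6c) ⊕ 65 = 15 ⊕ 65 = 70

[6, 104, 78, 122, 124, 116, 28, 109, 115, 112]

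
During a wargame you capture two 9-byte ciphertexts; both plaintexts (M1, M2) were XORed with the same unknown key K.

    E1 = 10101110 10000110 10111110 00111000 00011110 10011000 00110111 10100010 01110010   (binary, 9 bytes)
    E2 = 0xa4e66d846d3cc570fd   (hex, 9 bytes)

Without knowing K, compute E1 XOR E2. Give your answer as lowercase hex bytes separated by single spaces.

0a 60 d3 bc 73 a4 f2 d2 8f

E1 ⊕ E2 = (M1 ⊕ K) ⊕ (M2 ⊕ K) = M1 ⊕ M2 — the shared key cancels under XOR.
10101110 ⊕ 10100100 = 00001010
10000110 ⊕ 11100110 = 01100000
10111110 ⊕ 01101101 = 11010011
00111000 ⊕ 10000100 = 10111100
00011110 ⊕ 01101101 = 01110011
10011000 ⊕ 00111100 = 10100100
00110111 ⊕ 11000101 = 11110010
10100010 ⊕ 01110000 = 11010010
01110010 ⊕ 11111101 = 10001111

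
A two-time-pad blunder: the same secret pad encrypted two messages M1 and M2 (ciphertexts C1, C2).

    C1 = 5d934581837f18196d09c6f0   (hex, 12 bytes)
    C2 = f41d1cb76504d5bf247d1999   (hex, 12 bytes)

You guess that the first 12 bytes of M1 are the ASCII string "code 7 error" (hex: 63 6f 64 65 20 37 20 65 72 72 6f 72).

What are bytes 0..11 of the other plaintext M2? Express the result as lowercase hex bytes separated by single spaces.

ca e1 3d 53 c6 4c ed c3 3b 06 b0 1b

First, C1 ⊕ C2 = (M1 ⊕ K) ⊕ (M2 ⊕ K) = M1 ⊕ M2, so the key drops out. Then M2 = (M1 ⊕ M2) ⊕ M1 over the first 12 bytes.
byte 0: (5d xor f4) xor 63 = a9 xor 63 = ca
byte 1: (93 xor 1d) xor 6f = 8e xor 6f = e1
byte 2: (45 xor 1c) xor 64 = 59 xor 64 = 3d
byte 3: (81 xor b7) xor 65 = 36 xor 65 = 53
byte 4: (83 xor 65) xor 20 = e6 xor 20 = c6
byte 5: (7f xor 04) xor 37 = 7b xor 37 = 4c
byte 6: (18 xor d5) xor 20 = cd xor 20 = ed
byte 7: (19 xor bf) xor 65 = a6 xor 65 = c3
byte 8: (6d xor 24) xor 72 = 49 xor 72 = 3b
byte 9: (09 xor 7d) xor 72 = 74 xor 72 = 06
byte 10: (c6 xor 19) xor 6f = df xor 6f = b0
byte 11: (f0 xor 99) xor 72 = 69 xor 72 = 1b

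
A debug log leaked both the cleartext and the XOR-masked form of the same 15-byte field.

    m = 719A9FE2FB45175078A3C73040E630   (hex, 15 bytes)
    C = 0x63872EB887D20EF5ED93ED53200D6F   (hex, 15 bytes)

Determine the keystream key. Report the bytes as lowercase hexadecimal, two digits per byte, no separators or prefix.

Since C = m ⊕ key, XORing both sides with m gives key = m ⊕ C.
byte 0: 71 ⊕ 63 = 12
byte 1: 9a ⊕ 87 = 1d
byte 2: 9f ⊕ 2e = b1
byte 3: e2 ⊕ b8 = 5a
byte 4: fb ⊕ 87 = 7c
byte 5: 45 ⊕ d2 = 97
byte 6: 17 ⊕ 0e = 19
byte 7: 50 ⊕ f5 = a5
byte 8: 78 ⊕ ed = 95
byte 9: a3 ⊕ 93 = 30
byte 10: c7 ⊕ ed = 2a
byte 11: 30 ⊕ 53 = 63
byte 12: 40 ⊕ 20 = 60
byte 13: e6 ⊕ 0d = eb
byte 14: 30 ⊕ 6f = 5f

121db15a7c9719a595302a6360eb5f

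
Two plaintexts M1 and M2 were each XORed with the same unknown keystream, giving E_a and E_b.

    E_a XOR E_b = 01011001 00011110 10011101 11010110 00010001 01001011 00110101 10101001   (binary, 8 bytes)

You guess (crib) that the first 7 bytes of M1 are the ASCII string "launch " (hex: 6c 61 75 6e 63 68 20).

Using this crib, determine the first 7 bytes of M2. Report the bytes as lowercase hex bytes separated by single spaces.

Since E_a ⊕ E_b = M1 ⊕ M2, XORing with the guessed M1 bytes yields the corresponding M2 bytes: M2 = (E_a ⊕ E_b) ⊕ M1.
59 xor 6c = 35
1e xor 61 = 7f
9d xor 75 = e8
d6 xor 6e = b8
11 xor 63 = 72
4b xor 68 = 23
35 xor 20 = 15

35 7f e8 b8 72 23 15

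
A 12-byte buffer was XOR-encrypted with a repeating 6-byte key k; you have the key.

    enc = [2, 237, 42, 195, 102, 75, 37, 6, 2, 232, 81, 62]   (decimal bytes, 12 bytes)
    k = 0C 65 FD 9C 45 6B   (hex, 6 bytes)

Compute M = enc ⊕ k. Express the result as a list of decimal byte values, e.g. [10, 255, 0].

[14, 136, 215, 95, 35, 32, 41, 99, 255, 116, 20, 85]

The 6-byte key repeats, so the effective keystream is 0c 65 fd 9c 45 6b 0c 65 fd 9c 45 6b.
byte 0: 02 xor 0c = 0e
byte 1: ed xor 65 = 88
byte 2: 2a xor fd = d7
byte 3: c3 xor 9c = 5f
byte 4: 66 xor 45 = 23
byte 5: 4b xor 6b = 20
byte 6: 25 xor 0c = 29
byte 7: 06 xor 65 = 63
byte 8: 02 xor fd = ff
byte 9: e8 xor 9c = 74
byte 10: 51 xor 45 = 14
byte 11: 3e xor 6b = 55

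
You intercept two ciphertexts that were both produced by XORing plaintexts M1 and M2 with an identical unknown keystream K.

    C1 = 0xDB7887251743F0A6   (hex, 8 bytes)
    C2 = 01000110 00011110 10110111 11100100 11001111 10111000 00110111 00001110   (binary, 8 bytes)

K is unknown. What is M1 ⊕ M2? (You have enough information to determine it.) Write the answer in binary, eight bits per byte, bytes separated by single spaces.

10011101 01100110 00110000 11000001 11011000 11111011 11000111 10101000

C1 ⊕ C2 = (M1 ⊕ K) ⊕ (M2 ⊕ K) = M1 ⊕ M2 — the shared key cancels under XOR.
219 XOR  70 = 157
120 XOR  30 = 102
135 XOR 183 =  48
 37 XOR 228 = 193
 23 XOR 207 = 216
 67 XOR 184 = 251
240 XOR  55 = 199
166 XOR  14 = 168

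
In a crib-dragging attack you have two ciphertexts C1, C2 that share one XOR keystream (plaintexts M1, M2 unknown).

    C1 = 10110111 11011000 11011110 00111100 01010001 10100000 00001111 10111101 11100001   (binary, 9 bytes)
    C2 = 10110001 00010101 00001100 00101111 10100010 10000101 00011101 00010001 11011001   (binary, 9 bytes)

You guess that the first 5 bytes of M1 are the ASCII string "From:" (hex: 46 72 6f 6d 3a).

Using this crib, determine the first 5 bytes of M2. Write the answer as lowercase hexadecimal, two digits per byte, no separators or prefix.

40bfbd7ec9

First, C1 ⊕ C2 = (M1 ⊕ K) ⊕ (M2 ⊕ K) = M1 ⊕ M2, so the key drops out. Then M2 = (M1 ⊕ M2) ⊕ M1 over the first 5 bytes.
byte 0: (b7 xor b1) xor 46 = 06 xor 46 = 40
byte 1: (d8 xor 15) xor 72 = cd xor 72 = bf
byte 2: (de xor 0c) xor 6f = d2 xor 6f = bd
byte 3: (3c xor 2f) xor 6d = 13 xor 6d = 7e
byte 4: (51 xor a2) xor 3a = f3 xor 3a = c9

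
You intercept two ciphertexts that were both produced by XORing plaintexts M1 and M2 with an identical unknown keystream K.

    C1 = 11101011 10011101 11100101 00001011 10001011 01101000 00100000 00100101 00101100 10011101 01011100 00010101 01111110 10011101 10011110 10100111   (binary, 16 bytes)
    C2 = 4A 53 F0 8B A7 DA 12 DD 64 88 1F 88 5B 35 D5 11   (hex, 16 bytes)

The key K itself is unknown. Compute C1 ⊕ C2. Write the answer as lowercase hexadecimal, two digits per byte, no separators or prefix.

C1 ⊕ C2 = (M1 ⊕ K) ⊕ (M2 ⊕ K) = M1 ⊕ M2 — the shared key cancels under XOR.
byte 0: 11101011 ⊕ 01001010 = 10100001
byte 1: 10011101 ⊕ 01010011 = 11001110
byte 2: 11100101 ⊕ 11110000 = 00010101
byte 3: 00001011 ⊕ 10001011 = 10000000
byte 4: 10001011 ⊕ 10100111 = 00101100
byte 5: 01101000 ⊕ 11011010 = 10110010
byte 6: 00100000 ⊕ 00010010 = 00110010
byte 7: 00100101 ⊕ 11011101 = 11111000
byte 8: 00101100 ⊕ 01100100 = 01001000
byte 9: 10011101 ⊕ 10001000 = 00010101
byte 10: 01011100 ⊕ 00011111 = 01000011
byte 11: 00010101 ⊕ 10001000 = 10011101
byte 12: 01111110 ⊕ 01011011 = 00100101
byte 13: 10011101 ⊕ 00110101 = 10101000
byte 14: 10011110 ⊕ 11010101 = 01001011
byte 15: 10100111 ⊕ 00010001 = 10110110

a1ce15802cb232f84815439d25a84bb6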